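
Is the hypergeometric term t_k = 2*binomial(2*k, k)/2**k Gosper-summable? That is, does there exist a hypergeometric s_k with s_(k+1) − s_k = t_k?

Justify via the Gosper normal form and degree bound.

No — t_k has no hypergeometric antidifference.

Compute t_(k+1)/t_k: get (2*k + 1)/(k + 1).
Factor: A=2*k + 1; B=k + 1; C=1.
Key eq: (2*k + 1)·f(k+1) = (k)·f(k) + (1).
deg f ≤ -1 (via 1,1,0).
Negative degree bound (-1): no f exists, t_k not Gosper-summable.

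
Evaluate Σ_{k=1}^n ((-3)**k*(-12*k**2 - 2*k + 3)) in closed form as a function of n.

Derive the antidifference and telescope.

S(n) = -9*(-3)**n*n**2 - 6*(-3)**n*n + 3*(-3)**n - 3

The ratio is 3*(-2*k - 12*(k + 1)**2 + 1)/(12*k**2 + 2*k - 3).
A = -3, B = 1, C = k**2 + k/6 - 1/4.
Solve (-3)·f(k+1) − (1)·f(k) = k**2 + k/6 - 1/4.
From deg A=0, deg B=0, deg C=2: d=2.
A polynomial solution: f(k) = -k*(3*k - 4)/12.
Then R = B(k−1)f/C = -k*(3*k - 4)/(12*k**2 + 2*k - 3), so s_k = R(k)·t_k = (-3)**k*k*(3*k - 4).
Δs = (-3)**k*(-12*k**2 - 2*k + 3), as required.
Evaluate: s_(n+1) = (-3)**(n + 1)*(3*n**2 + 2*n - 1); subtract s_(1) = 3 ⇒ S(n) = -9*(-3)**n*n**2 - 6*(-3)**n*n + 3*(-3)**n - 3.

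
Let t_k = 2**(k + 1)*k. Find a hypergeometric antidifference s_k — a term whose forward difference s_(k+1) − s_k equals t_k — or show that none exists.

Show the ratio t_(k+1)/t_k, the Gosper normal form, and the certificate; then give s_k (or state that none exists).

The ratio is 2 + 2/k.
Factor: A=2; B=1; C=k.
Need (2)·f(k+1) − (1)·f(k) = k.
deg f ≤ 1 (via 0,0,1).
A polynomial solution: f(k) = k - 2.
So s_k = (B(k−1)f/C)·t_k = ((k - 2)/k)·t_k = 2**(k + 1)*(k - 2).
Δs = 2**(k + 1)*k, as required.

s_k = 2**(k + 1)*(k - 2)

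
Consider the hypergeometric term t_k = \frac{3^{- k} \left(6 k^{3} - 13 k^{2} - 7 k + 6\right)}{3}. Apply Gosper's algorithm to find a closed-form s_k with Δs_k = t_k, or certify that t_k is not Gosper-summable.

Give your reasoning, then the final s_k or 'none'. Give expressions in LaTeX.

The ratio is (6*k**3 + 5*k**2 - 15*k - 8)/(3*(6*k**3 - 13*k**2 - 7*k + 6)).
Normal form (A,B,C) = (1/3, 1, k**3 - 13*k**2/6 - 7*k/6 + 1).
Need (1/3)·f(k+1) − (1)·f(k) = k**3 - 13*k**2/6 - 7*k/6 + 1.
Bound: deg f ≤ 3.
A polynomial solution: f(k) = -(3*k**3 - 2*k**2 - k + 3)/2.
Get s_k = R·t_k = (-3*k**3 + 2*k**2 + k - 3)/3**k with R(k) = B(k−1)f(k)/C(k) = -3*(3*k**3 - 2*k**2 - k + 3)/((2*k - 1)*(3*k**2 - 5*k - 6)).
Δs = (6*k**3 - 13*k**2 - 7*k + 6)/(3*3**k), as required.

s_k = 3^{- k} \left(- 3 k^{3} + 2 k^{2} + k - 3\right)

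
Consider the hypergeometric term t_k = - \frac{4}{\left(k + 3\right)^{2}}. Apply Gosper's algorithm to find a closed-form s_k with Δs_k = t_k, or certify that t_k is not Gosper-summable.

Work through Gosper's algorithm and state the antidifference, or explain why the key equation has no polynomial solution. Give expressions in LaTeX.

none — t_k is not Gosper-summable

r(k) = (k + 3)**2/(k + 4)**2 after simplifying.
Factor: A=k**2 + 6*k + 9; B=k**2 + 8*k + 16; C=1.
Set up (k**2 + 6*k + 9)·f(k+1) − (k**2 + 6*k + 9)·f(k) − (1) = 0.
d = 0 from the (2,2,0) case.
f = c0 ⇒ A·f(k+1) − B(k−1)·f(k) − C = -1. The system {-1 = 0} is inconsistent; no antidifference.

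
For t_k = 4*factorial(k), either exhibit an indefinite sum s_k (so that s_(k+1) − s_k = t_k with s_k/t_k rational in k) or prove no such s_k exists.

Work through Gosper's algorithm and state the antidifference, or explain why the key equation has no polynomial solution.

none (Gosper's algorithm certifies no s_k)

The ratio is k + 1.
Normal form (A,B,C) = (k + 1, 1, 1).
Need (k + 1)·f(k+1) − (1)·f(k) = 1.
Bound: deg f ≤ -1.
d = -1 < 0 ⇒ no nonzero polynomial f; not summable.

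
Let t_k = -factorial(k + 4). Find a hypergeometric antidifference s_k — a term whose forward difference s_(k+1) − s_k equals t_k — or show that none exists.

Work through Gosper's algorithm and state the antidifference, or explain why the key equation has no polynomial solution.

The ratio is k + 5.
Factor: A=k + 5; B=1; C=1.
Solve (k + 5)·f(k+1) − (1)·f(k) = 1.
Degrees (1,0,0) ⇒ d ≤ -1.
d = -1 < 0 ⇒ no nonzero polynomial f; not summable.

none — t_k is not Gosper-summable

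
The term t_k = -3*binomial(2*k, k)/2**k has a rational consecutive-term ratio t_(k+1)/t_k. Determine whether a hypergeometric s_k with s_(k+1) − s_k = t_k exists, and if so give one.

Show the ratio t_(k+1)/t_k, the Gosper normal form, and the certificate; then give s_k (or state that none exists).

no hypergeometric antidifference exists

Step 1: r(k) = (2*k + 1)/(k + 1).
Take A(k)=2*k + 1, B(k)=k + 1, C(k)=1.
Need (2*k + 1)·f(k+1) − (k)·f(k) = 1.
d = -1 from the (1,1,0) case.
Negative degree bound (-1): no f exists, t_k not Gosper-summable.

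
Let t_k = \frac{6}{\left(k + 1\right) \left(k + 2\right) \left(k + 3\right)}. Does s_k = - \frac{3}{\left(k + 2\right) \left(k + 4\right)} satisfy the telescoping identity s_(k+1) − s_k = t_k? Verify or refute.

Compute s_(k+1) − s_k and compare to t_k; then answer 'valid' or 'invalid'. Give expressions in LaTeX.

s_(k+1) = -3/((k + 3)*(k + 5))
s_(k+1) − s_k = 3*(2*k + 7)/(k**4 + 14*k**3 + 71*k**2 + 154*k + 120)
(s_(k+1) − s_k) − t_k = 9*(-3*k - 11)/(k**5 + 15*k**4 + 85*k**3 + 225*k**2 + 274*k + 120)

Invalid: residual \frac{9 \left(- 3 k - 11\right)}{k^{5} + 15 k^{4} + 85 k^{3} + 225 k^{2} + 274 k + 120} ≠ 0.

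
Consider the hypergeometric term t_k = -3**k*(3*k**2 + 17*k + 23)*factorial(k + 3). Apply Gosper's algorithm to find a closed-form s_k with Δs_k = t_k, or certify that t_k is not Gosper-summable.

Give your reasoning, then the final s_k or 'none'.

r(k) = 3*(3*k**3 + 35*k**2 + 135*k + 172)/(3*k**2 + 17*k + 23) after simplifying.
Take A(k)=3*k + 12, B(k)=1, C(k)=k**2 + 17*k/3 + 23/3.
f must satisfy (3*k + 12)·f(k+1) − (1)·f(k) = k**2 + 17*k/3 + 23/3.
Degrees (1,0,2) ⇒ d ≤ 1.
A polynomial solution: f(k) = (k + 1)/3.
Then R = B(k−1)f/C = (k + 1)/(3*k**2 + 17*k + 23), so s_k = R(k)·t_k = -3**k*(k + 1)*factorial(k + 3).
Δs = -3**k*(3*k**2 + 17*k + 23)*factorial(k + 3), as required.

s_k = -3**k*(k + 1)*factorial(k + 3)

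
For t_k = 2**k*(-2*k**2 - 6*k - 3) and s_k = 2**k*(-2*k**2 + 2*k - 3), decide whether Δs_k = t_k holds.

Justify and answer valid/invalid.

Valid — Δs_k = t_k.

s_(k+1) = 2**(k + 1)*(2*k - 2*(k + 1)**2 - 1)
s_(k+1) − s_k = 2**k*(-2*k**2 - 6*k - 3)
(s_(k+1) − s_k) − t_k = 0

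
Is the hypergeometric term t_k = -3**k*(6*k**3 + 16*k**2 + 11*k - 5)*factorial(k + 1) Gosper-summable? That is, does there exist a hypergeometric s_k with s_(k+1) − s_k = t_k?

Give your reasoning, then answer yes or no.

Compute t_(k+1)/t_k: get 3*(6*k**4 + 46*k**3 + 129*k**2 + 150*k + 56)/(6*k**3 + 16*k**2 + 11*k - 5).
So A=3*k + 6 and B=1, with C=k**3 + 8*k**2/3 + 11*k/6 - 5/6.
Solve (3*k + 6)·f(k+1) − (1)·f(k) = k**3 + 8*k**2/3 + 11*k/6 - 5/6.
From deg A=1, deg B=0, deg C=3: d=2.
Solve for f: f(k) = (2*k**2 - 2*k - 1)/6 (degree 2 ≤ 2).
Certificate R = B(k−1)f/C = (2*k**2 - 2*k - 1)/(6*k**3 + 16*k**2 + 11*k - 5) gives s_k = 3**k*(-2*k**2 + 2*k + 1)*factorial(k + 1).
Check: Δs_k = -3**k*(6*k**3 + 16*k**2 + 11*k - 5)*factorial(k + 1). ✓

Yes. s_k = 3**k*(-2*k**2 + 2*k + 1)*factorial(k + 1).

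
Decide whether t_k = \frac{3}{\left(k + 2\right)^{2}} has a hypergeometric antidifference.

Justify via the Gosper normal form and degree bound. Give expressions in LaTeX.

No — the linear system for f has no solution.

r(k) = (k + 2)**2/(k + 3)**2 after simplifying.
Normal form (A,B,C) = (k**2 + 4*k + 4, k**2 + 6*k + 9, 1).
Set up (k**2 + 4*k + 4)·f(k+1) − (k**2 + 4*k + 4)·f(k) − (1) = 0.
Degrees (2,2,0) ⇒ d ≤ 0.
Write f(k) = c0. Then LHS − RHS = -1, requiring -1 = 0: contradictory. No certificate.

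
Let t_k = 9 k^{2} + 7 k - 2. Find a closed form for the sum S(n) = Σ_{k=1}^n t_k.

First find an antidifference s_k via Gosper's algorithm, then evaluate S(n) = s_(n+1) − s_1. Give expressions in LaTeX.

Step 1: r(k) = (9*k**2 + 25*k + 14)/(9*k**2 + 7*k - 2).
Take A(k)=1, B(k)=1, C(k)=k**2 + 7*k/9 - 2/9.
f must satisfy (1)·f(k+1) − (1)·f(k) = k**2 + 7*k/9 - 2/9.
From deg A=0, deg B=0, deg C=2: d=3.
A polynomial solution: f(k) = k*(k + 1)*(3*k - 4)/9.
R(k) = B(k−1)·f(k)/C(k) = k*(3*k - 4)/(9*k - 2); s_k = R·t_k = k*(3*k**2 - k - 4).
Check: Δs_k = 9*k**2 + 7*k - 2. ✓
s_(n+1) = 3*n**3 + 8*n**2 + 3*n - 2 and s_(1) = -2, so S(n) = n*(3*n**2 + 8*n + 3).

S(n) = n \left(3 n^{2} + 8 n + 3\right)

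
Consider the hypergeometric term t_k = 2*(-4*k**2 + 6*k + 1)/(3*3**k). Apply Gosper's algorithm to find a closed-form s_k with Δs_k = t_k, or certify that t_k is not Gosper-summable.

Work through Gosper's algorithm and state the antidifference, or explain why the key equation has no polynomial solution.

s_k = 2*k*(2*k - 1)/3**k

The ratio is (4*k**2 + 2*k - 3)/(3*(4*k**2 - 6*k - 1)).
Normal form (A,B,C) = (1/3, 1, k**2 - 3*k/2 - 1/4).
Key eq: (1/3)·f(k+1) = (1)·f(k) + (k**2 - 3*k/2 - 1/4).
deg f ≤ 2 (via 0,0,2).
Coefficient equations give f(k) = -3*k*(2*k - 1)/4.
Get s_k = R·t_k = 2*k*(2*k - 1)/3**k with R(k) = B(k−1)f(k)/C(k) = -3*k*(2*k - 1)/(4*k**2 - 6*k - 1).
s_(k+1) − s_k = 2*(-4*k**2 + 6*k + 1)/(3*3**k) = t_k.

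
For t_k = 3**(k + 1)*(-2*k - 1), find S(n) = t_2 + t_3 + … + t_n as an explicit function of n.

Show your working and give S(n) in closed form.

r(k) = 3*(2*k + 3)/(2*k + 1) after simplifying.
Factor: A=3; B=1; C=k + 1/2.
f must satisfy (3)·f(k+1) − (1)·f(k) = k + 1/2.
Bound: deg f ≤ 1.
A polynomial solution: f(k) = (k - 1)/2.
Then R = B(k−1)f/C = (k - 1)/(2*k + 1), so s_k = R(k)·t_k = 3**(k + 1)*(1 - k).
Check: Δs_k = 3**(k + 1)*(-2*k - 1). ✓
s_(n+1) = -3**(n + 2)*n and s_(2) = -27, so S(n) = -9*3**n*n + 27.

S(n) = -9*3**n*n + 27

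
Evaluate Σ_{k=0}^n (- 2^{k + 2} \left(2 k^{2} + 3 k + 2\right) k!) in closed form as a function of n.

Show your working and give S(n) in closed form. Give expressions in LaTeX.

Compute t_(k+1)/t_k: get 2*(2*k**3 + 9*k**2 + 14*k + 7)/(2*k**2 + 3*k + 2).
Gosper form: A/B · C(k+1)/C(k) with A=2*k + 2, B=1, C=k**2 + 3*k/2 + 1.
f must satisfy (2*k + 2)·f(k+1) − (1)·f(k) = k**2 + 3*k/2 + 1.
deg f ≤ 1 (via 1,0,2).
Solve for f: f(k) = k/2 (degree 1 ≤ 1).
Get s_k = R·t_k = -2**(k + 2)*k*factorial(k) with R(k) = B(k−1)f(k)/C(k) = k/(2*k**2 + 3*k + 2).
Check: Δs_k = -2**(k + 2)*(2*k**2 + 3*k + 2)*factorial(k). ✓
Telescope: S(n) = s_(n+1) − s_(0) = -2**(n + 3)*(n + 1)*factorial(n + 1) − (0) = -2**(n + 3)*(n + 1)*factorial(n + 1).

S(n) = - 2^{n + 3} \left(n + 1\right) \left(n + 1\right)!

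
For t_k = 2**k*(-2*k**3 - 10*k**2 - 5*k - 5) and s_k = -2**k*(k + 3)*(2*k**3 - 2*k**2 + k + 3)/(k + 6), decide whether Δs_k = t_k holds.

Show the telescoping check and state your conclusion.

s_(k+1) = -2**(k + 1)*(k + 4)*(k + 2*(k + 1)**3 - 2*(k + 1)**2 + 4)/(k + 7)
s_(k+1) − s_k = 2**k*(-2*k**5 - 30*k**4 - 159*k**3 - 289*k**2 - 173*k - 129)/(k**2 + 13*k + 42)
(s_(k+1) − s_k) − t_k = 2**k*(6*k**4 + 60*k**3 + 201*k**2 + 102*k + 81)/(k**2 + 13*k + 42)

Invalid: residual 2**k*(6*k**4 + 60*k**3 + 201*k**2 + 102*k + 81)/(k**2 + 13*k + 42) ≠ 0.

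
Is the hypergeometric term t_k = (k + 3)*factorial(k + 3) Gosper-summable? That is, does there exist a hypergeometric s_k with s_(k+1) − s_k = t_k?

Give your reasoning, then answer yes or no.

Yes. s_k = factorial(k + 3).

The ratio is (k + 4)**2/(k + 3).
A = k + 4, B = 1, C = k + 3.
Need (k + 4)·f(k+1) − (1)·f(k) = k + 3.
Degrees (1,0,1) ⇒ d ≤ 0.
Solve for f: f(k) = 1 (degree 0 ≤ 0).
Get s_k = R·t_k = factorial(k + 3) with R(k) = B(k−1)f(k)/C(k) = 1/(k + 3).
Verify: (k + 3)*factorial(k + 3) matches t_k.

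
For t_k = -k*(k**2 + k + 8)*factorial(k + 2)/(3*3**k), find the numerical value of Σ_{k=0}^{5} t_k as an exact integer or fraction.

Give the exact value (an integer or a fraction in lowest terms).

Σ = -143036/81

Compute t_(k+1)/t_k: get (k + 1)*(k + 3)*(k + (k + 1)**2 + 9)/(3*k*(k**2 + k + 8)).
So A=k/3 + 1 and B=1, with C=k**3 + k**2 + 8*k.
f must satisfy (k/3 + 1)·f(k+1) − (1)·f(k) = k**3 + k**2 + 8*k.
From deg A=1, deg B=0, deg C=3: d=2.
Solving with deg f ≤ 2: f(k) = 3*(k**2 - k + 2).
Get s_k = R·t_k = -(k**2 - k + 2)*factorial(k + 2)/3**k with R(k) = B(k−1)f(k)/C(k) = 3*(k**2 - k + 2)/(k*(k**2 + k + 8)).
s_(k+1) − s_k = -k*(k**2 + k + 8)*factorial(k + 2)/(3*3**k) = t_k.
Evaluate s at k=6 and k=0: -143360/81 and -4; difference -143036/81.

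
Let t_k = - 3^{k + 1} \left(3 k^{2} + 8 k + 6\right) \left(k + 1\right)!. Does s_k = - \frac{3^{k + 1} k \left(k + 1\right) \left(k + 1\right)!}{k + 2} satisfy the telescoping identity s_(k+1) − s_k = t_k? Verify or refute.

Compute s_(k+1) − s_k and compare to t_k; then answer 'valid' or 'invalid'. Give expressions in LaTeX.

Invalid: residual \frac{3^{k + 1} \left(3 k^{3} + 14 k^{2} + 21 k + 12\right) \left(k + 1\right)!}{\left(k + 2\right) \left(k + 3\right)} ≠ 0.

s_(k+1) = -3**(k + 2)*(k + 1)*(k + 2)*factorial(k + 2)/(k + 3)
s_(k+1) − s_k = -3**(k + 1)*(k + 1)*(3*k + 8)*(k**2 + 3*k + 3)*factorial(k + 1)/((k + 2)*(k + 3))
(s_(k+1) − s_k) − t_k = 3**(k + 1)*(3*k**3 + 14*k**2 + 21*k + 12)*factorial(k + 1)/((k + 2)*(k + 3))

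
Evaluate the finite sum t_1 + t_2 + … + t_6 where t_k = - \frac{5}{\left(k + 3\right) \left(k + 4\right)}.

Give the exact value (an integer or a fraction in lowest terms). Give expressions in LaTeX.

Σ = -3/4

t_(k+1)/t_k = (k + 3)/(k + 5).
Gosper form: A/B · C(k+1)/C(k) with A=k + 3, B=k + 5, C=1.
Need (k + 3)·f(k+1) − (k + 4)·f(k) = 1.
Degrees (1,1,0) ⇒ d ≤ 1.
A polynomial solution: f(k) = k/3.
Certificate R = B(k−1)f/C = k*(k + 4)/3 gives s_k = -5*k/(3*k + 9).
Δs = -5/(k**2 + 7*k + 12), as required.
Telescoping: Σ = s_(7) − s_(1) = -7/6 − (-5/12) = -3/4.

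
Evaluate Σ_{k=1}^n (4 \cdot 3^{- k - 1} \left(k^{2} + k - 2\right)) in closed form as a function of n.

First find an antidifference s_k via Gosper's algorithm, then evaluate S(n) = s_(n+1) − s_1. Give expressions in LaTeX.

S(n) = 3^{- n - 1} \left(5 \cdot 3^{n} - 2 n^{2} - 8 n - 5\right)

Ratio r(k) = k*(k + 3)/(3*(k**2 + k - 2)).
So A=1/3 and B=1, with C=k**2 + k - 2.
Solve (1/3)·f(k+1) − (1)·f(k) = k**2 + k - 2.
Bound: deg f ≤ 2.
Match coefficients ⇒ f(k) = -3*(2*k**2 + 4*k - 1)/4.
Then R = B(k−1)f/C = -3*(2*k**2 + 4*k - 1)/(4*(k - 1)*(k + 2)), so s_k = R(k)·t_k = (-2*k**2 - 4*k + 1)/3**k.
Δs = 4*3**(-k - 1)*(k**2 + k - 2), as required.
Evaluate: s_(n+1) = 3**(-n - 1)*(-2*n**2 - 8*n - 5); subtract s_(1) = -5/3 ⇒ S(n) = 3**(-n - 1)*(5*3**n - 2*n**2 - 8*n - 5).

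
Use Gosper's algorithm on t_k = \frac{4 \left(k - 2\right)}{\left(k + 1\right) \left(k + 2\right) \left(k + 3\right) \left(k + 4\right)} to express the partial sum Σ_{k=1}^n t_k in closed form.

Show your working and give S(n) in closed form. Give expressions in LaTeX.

Step 1: r(k) = (k - 1)*(k + 1)/((k - 2)*(k + 5)).
Take A(k)=k + 1, B(k)=k + 5, C(k)=k - 2.
Key eq: (k + 1)·f(k+1) = (k + 4)·f(k) + (k - 2).
Degrees (1,1,1) ⇒ d ≤ 3.
Coefficient equations give f(k) = -k*(k**2 + 6*k + 17)/12.
Then R = B(k−1)f/C = -k*(k + 4)*(k**2 + 6*k + 17)/(12*(k - 2)), so s_k = R(k)·t_k = k*(-k**2 - 6*k - 17)/(3*(k + 1)*(k + 2)*(k + 3)).
Check: Δs_k = 4*(k - 2)/(k**4 + 10*k**3 + 35*k**2 + 50*k + 24). ✓
s_(n+1) = (-n**3 - 9*n**2 - 32*n - 24)/(3*(n**3 + 9*n**2 + 26*n + 24)) and s_(1) = -1/3, so S(n) = -2*n/(n**3 + 9*n**2 + 26*n + 24).

S(n) = - \frac{2 n}{n^{3} + 9 n^{2} + 26 n + 24}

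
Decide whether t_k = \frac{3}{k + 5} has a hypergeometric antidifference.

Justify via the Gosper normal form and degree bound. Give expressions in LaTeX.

No — t_k has no hypergeometric antidifference.

t_(k+1)/t_k = (k + 5)/(k + 6).
Gosper form: A/B · C(k+1)/C(k) with A=k + 5, B=k + 6, C=1.
f must satisfy (k + 5)·f(k+1) − (k + 5)·f(k) = 1.
Bound: deg f ≤ 0.
f = c0 ⇒ A·f(k+1) − B(k−1)·f(k) − C = -1. The system {-1 = 0} is inconsistent; no antidifference.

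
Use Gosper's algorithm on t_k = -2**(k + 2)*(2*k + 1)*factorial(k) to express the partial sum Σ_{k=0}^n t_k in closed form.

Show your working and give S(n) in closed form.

t_(k+1)/t_k = 2*(k + 1)*(2*k + 3)/(2*k + 1).
Factor: A=2*k + 2; B=1; C=k + 1/2.
Set up (2*k + 2)·f(k+1) − (1)·f(k) − (k + 1/2) = 0.
d = 0 from the (1,0,1) case.
A polynomial solution: f(k) = 1/2.
R(k) = B(k−1)·f(k)/C(k) = 1/(2*k + 1); s_k = R·t_k = -2**(k + 2)*factorial(k).
Δs = -2**(k + 2)*(2*k + 1)*factorial(k), as required.
Evaluate: s_(n+1) = -2**(n + 3)*factorial(n + 1); subtract s_(0) = -4 ⇒ S(n) = -8*2**n*factorial(n + 1) + 4.

S(n) = -8*2**n*factorial(n + 1) + 4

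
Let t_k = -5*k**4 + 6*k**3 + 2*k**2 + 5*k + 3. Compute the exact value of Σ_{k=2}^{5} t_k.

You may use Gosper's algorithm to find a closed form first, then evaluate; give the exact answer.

Σ = -3356

r(k) = (5*k**4 + 14*k**3 + 10*k**2 - 7*k - 11)/(5*k**4 - 6*k**3 - 2*k**2 - 5*k - 3) after simplifying.
Gosper form: A/B · C(k+1)/C(k) with A=1, B=1, C=k**4 - 6*k**3/5 - 2*k**2/5 - k - 3/5.
Solve (1)·f(k+1) − (1)·f(k) = k**4 - 6*k**3/5 - 2*k**2/5 - k - 3/5.
Bound: deg f ≤ 5.
Coefficient equations give f(k) = k*(k**4 - 4*k**3 + 4*k**2 - 3*k - 1)/5.
Get s_k = R·t_k = k*(-k**4 + 4*k**3 - 4*k**2 + 3*k + 1) with R(k) = B(k−1)f(k)/C(k) = k*(k**4 - 4*k**3 + 4*k**2 - 3*k - 1)/(5*k**4 - 6*k**3 - 2*k**2 - 5*k - 3).
Check: Δs_k = -5*k**4 + 6*k**3 + 2*k**2 + 5*k + 3. ✓
Telescoping: Σ = s_(6) − s_(2) = -3342 − (14) = -3356.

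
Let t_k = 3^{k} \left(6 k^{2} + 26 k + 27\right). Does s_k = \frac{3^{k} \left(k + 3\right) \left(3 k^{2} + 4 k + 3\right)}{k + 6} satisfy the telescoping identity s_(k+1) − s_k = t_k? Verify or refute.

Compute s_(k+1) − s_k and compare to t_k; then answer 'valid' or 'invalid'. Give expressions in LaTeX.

Invalid: residual \frac{3^{k + 1} \left(- 6 k^{3} - 59 k^{2} - 179 k - 159\right)}{k^{2} + 13 k + 42} ≠ 0.

s_(k+1) = 3**(k + 1)*(k + 4)*(4*k + 3*(k + 1)**2 + 7)/(k + 7)
s_(k+1) − s_k = 3**k*(6*k**4 + 86*k**3 + 440*k**2 + 906*k + 657)/(k**2 + 13*k + 42)
(s_(k+1) − s_k) − t_k = 3**(k + 1)*(-6*k**3 - 59*k**2 - 179*k - 159)/(k**2 + 13*k + 42)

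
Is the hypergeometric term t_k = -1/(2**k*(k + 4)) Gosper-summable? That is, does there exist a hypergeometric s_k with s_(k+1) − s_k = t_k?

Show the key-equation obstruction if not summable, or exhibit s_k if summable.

No — t_k has no hypergeometric antidifference.

t_(k+1)/t_k = (k + 4)/(2*(k + 5)).
So A=k/2 + 2 and B=k + 5, with C=1.
Solve (k/2 + 2)·f(k+1) − (k + 4)·f(k) = 1.
From deg A=1, deg B=1, deg C=0: d=-1.
Bound -1 < 0, so the key equation has no polynomial solution.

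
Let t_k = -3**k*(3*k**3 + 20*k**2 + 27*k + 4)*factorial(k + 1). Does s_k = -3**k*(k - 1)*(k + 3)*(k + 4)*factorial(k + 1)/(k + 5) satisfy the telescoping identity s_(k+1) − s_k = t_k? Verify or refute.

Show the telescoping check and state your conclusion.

s_(k+1) = -3**(k + 1)*k*(k + 4)*(k + 5)*factorial(k + 2)/(k + 6)
s_(k+1) − s_k = -3**k*(k + 4)*(3*k**4 + 35*k**3 + 127*k**2 + 141*k + 18)*factorial(k + 1)/((k + 5)*(k + 6))
(s_(k+1) − s_k) − t_k = 2*3**k*(3*k**4 + 35*k**3 + 126*k**2 + 136*k + 24)*factorial(k + 1)/((k + 5)*(k + 6))

Invalid: residual 2*3**k*(3*k**4 + 35*k**3 + 126*k**2 + 136*k + 24)*factorial(k + 1)/((k + 5)*(k + 6)) ≠ 0.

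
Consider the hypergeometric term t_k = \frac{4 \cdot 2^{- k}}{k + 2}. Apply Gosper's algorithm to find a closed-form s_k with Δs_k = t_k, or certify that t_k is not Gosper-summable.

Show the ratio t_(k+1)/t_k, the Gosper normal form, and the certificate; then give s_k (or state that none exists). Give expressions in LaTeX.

Compute t_(k+1)/t_k: get (k + 2)/(2*(k + 3)).
Gosper form: A/B · C(k+1)/C(k) with A=k/2 + 1, B=k + 3, C=1.
Need (k/2 + 1)·f(k+1) − (k + 2)·f(k) = 1.
deg f ≤ -1 (via 1,1,0).
deg f ≤ -1 is impossible — no certificate.

none — t_k is not Gosper-summable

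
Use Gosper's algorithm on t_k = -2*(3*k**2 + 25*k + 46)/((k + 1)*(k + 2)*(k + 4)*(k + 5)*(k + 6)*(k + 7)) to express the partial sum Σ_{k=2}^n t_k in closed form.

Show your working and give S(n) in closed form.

Step 1: r(k) = (k + 1)*(k + 4)*(25*k + 3*(k + 1)**2 + 71)/((k + 3)*(k + 8)*(3*k**2 + 25*k + 46)).
A = k + 1, B = k + 8, C = k**3 + 34*k**2/3 + 121*k/3 + 46.
Key eq: (k + 1)·f(k+1) = (k + 7)·f(k) + (k**3 + 34*k**2/3 + 121*k/3 + 46).
deg f ≤ 6 (via 1,1,3).
A polynomial solution: f(k) = k*(k + 2)*(k + 3)*(k + 5)*(k**2 + 11*k + 34)/72.
So s_k = (B(k−1)f/C)·t_k = (k*(k + 2)*(k + 5)*(k + 7)*(k**2 + 11*k + 34)/(24*(3*k**2 + 25*k + 46)))·t_k = k*(-k**2 - 11*k - 34)/(12*(k**3 + 11*k**2 + 34*k + 24)).
Δs = 2*(-3*k**2 - 25*k - 46)/(k**6 + 25*k**5 + 247*k**4 + 1219*k**3 + 3112*k**2 + 3796*k + 1680), as required.
Telescope: S(n) = s_(n+1) − s_(2) = (-n**3 - 14*n**2 - 59*n - 46)/(12*(n**3 + 14*n**2 + 59*n + 70)) − (-5/72) = (-n**3 - 14*n**2 - 59*n + 74)/(72*(n**3 + 14*n**2 + 59*n + 70)).

S(n) = (-n**3 - 14*n**2 - 59*n + 74)/(72*(n**3 + 14*n**2 + 59*n + 70))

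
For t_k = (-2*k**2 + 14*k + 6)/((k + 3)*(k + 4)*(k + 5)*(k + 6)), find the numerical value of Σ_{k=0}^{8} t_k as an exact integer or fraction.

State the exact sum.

Σ = 27/364

Ratio r(k) = (k**3 - 2*k**2 - 24*k - 27)/(k**3 - 52*k - 21).
Take A(k)=k + 3, B(k)=k + 7, C(k)=k**2 - 7*k - 3.
Solve (k + 3)·f(k+1) − (k + 6)·f(k) = k**2 - 7*k - 3.
Bound: deg f ≤ 3.
Solve for f: f(k) = -k**2 (degree 2 ≤ 3).
Then R = B(k−1)f/C = -k**2*(k + 6)/(k**2 - 7*k - 3), so s_k = R(k)·t_k = 2*k**2/((k + 3)*(k + 4)*(k + 5)).
Verify: 2*(-k**2 + 7*k + 3)/(k**4 + 18*k**3 + 119*k**2 + 342*k + 360) matches t_k.
Telescoping: Σ = s_(9) − s_(0) = 27/364 − (0) = 27/364.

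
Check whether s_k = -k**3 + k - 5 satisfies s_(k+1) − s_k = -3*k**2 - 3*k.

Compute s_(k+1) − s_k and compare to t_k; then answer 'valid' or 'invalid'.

valid; difference matches t_k

s_(k+1) = k - (k + 1)**3 - 4
s_(k+1) − s_k = 3*k*(-k - 1)
(s_(k+1) − s_k) − t_k = 0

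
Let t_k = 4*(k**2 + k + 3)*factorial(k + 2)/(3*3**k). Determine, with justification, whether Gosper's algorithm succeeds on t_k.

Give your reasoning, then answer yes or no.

t_(k+1)/t_k = (k + 3)*(k + (k + 1)**2 + 4)/(3*(k**2 + k + 3)).
A = k/3 + 1, B = 1, C = k**2 + k + 3.
Need (k/3 + 1)·f(k+1) − (1)·f(k) = k**2 + k + 3.
d = 1 from the (1,0,2) case.
Coefficient equations give f(k) = 3*k.
Certificate R = B(k−1)f/C = 3*k/(k**2 + k + 3) gives s_k = 4*k*factorial(k + 2)/3**k.
Verify: 4*(k**2 + k + 3)*factorial(k + 2)/(3*3**k) matches t_k.

Yes. s_k = 4*k*factorial(k + 2)/3**k.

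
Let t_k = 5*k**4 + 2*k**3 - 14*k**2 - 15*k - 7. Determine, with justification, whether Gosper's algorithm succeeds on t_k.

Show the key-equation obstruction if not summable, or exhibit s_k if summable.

Step 1: r(k) = (5*k**4 + 22*k**3 + 22*k**2 - 17*k - 29)/(5*k**4 + 2*k**3 - 14*k**2 - 15*k - 7).
A = 1, B = 1, C = k**4 + 2*k**3/5 - 14*k**2/5 - 3*k - 7/5.
f must satisfy (1)·f(k+1) − (1)·f(k) = k**4 + 2*k**3/5 - 14*k**2/5 - 3*k - 7/5.
Degrees (0,0,4) ⇒ d ≤ 5.
A polynomial solution: f(k) = k*(k**4 - 2*k**3 - 4*k**2 - 2)/5.
So s_k = (B(k−1)f/C)·t_k = (k*(k**4 - 2*k**3 - 4*k**2 - 2)/(5*k**4 + 2*k**3 - 14*k**2 - 15*k - 7))·t_k = k*(k**4 - 2*k**3 - 4*k**2 - 2).
Verify: 5*k**4 + 2*k**3 - 14*k**2 - 15*k - 7 matches t_k.

Yes. s_k = k*(k**4 - 2*k**3 - 4*k**2 - 2).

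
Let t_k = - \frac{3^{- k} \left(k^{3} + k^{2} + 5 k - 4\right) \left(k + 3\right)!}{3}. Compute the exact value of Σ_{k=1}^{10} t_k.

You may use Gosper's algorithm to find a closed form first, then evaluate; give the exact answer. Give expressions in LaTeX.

Σ = -3946343048/81

Step 1: r(k) = (k + 4)*(5*k + (k + 1)**3 + (k + 1)**2 + 1)/(3*(k**3 + k**2 + 5*k - 4)).
Take A(k)=k/3 + 4/3, B(k)=1, C(k)=k**3 + k**2 + 5*k - 4.
Need (k/3 + 4/3)·f(k+1) − (1)·f(k) = k**3 + k**2 + 5*k - 4.
d = 2 from the (1,0,3) case.
A polynomial solution: f(k) = 3*k*(k - 2).
Get s_k = R·t_k = -k*(k - 2)*factorial(k + 3)/3**k with R(k) = B(k−1)f(k)/C(k) = 3*k*(k - 2)/(k**3 + k**2 + 5*k - 4).
Verify: -(k**3 + k**2 + 5*k - 4)*factorial(k + 3)/(3*3**k) matches t_k.
Evaluate s at k=11 and k=1: -3946342400/81 and 8; difference -3946343048/81.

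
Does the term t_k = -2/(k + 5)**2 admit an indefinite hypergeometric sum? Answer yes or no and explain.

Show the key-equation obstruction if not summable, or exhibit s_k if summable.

No — key equation has no polynomial f.

Compute t_(k+1)/t_k: get (k + 5)**2/(k + 6)**2.
Gosper form: A/B · C(k+1)/C(k) with A=k**2 + 10*k + 25, B=k**2 + 12*k + 36, C=1.
Key eq: (k**2 + 10*k + 25)·f(k+1) = (k**2 + 10*k + 25)·f(k) + (1).
From deg A=2, deg B=2, deg C=0: d=0.
Generic f = c0 gives residual -1; -1 = 0 cannot hold, so t_k is not Gosper-summable.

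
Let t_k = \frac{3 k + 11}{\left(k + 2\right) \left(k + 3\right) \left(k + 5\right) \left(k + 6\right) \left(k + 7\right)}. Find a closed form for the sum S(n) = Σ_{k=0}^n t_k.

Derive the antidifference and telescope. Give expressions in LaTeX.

S(n) = \frac{n^{3} + 16 n^{2} + 81 n + 66}{60 \left(n^{3} + 16 n^{2} + 81 n + 126\right)}

Ratio r(k) = (k + 2)*(k + 5)*(3*k + 14)/((k + 4)*(k + 8)*(3*k + 11)).
A = k + 2, B = k + 8, C = k**2 + 23*k/3 + 44/3.
Solve (k + 2)·f(k+1) − (k + 7)·f(k) = k**2 + 23*k/3 + 44/3.
deg f ≤ 5 (via 1,1,2).
Match coefficients ⇒ f(k) = k*(k + 3)*(k + 4)*(k**2 + 13*k + 52)/180.
Certificate R = B(k−1)f/C = k*(k + 3)*(k + 7)*(k**2 + 13*k + 52)/(60*(3*k + 11)) gives s_k = k*(k**2 + 13*k + 52)/(60*(k**3 + 13*k**2 + 52*k + 60)).
Check: Δs_k = (3*k + 11)/(k**5 + 23*k**4 + 203*k**3 + 853*k**2 + 1692*k + 1260). ✓
s_(n+1) = (n**3 + 16*n**2 + 81*n + 66)/(60*(n**3 + 16*n**2 + 81*n + 126)) and s_(0) = 0, so S(n) = (n**3 + 16*n**2 + 81*n + 66)/(60*(n**3 + 16*n**2 + 81*n + 126)).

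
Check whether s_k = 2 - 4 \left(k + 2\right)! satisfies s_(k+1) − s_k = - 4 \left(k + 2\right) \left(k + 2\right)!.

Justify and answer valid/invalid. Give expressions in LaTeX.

valid (s_(k+1) − s_k reduces to t_k)

s_(k+1) = 2 - 4*factorial(k + 3)
s_(k+1) − s_k = -4*(k + 2)*factorial(k + 2)
(s_(k+1) − s_k) − t_k = 0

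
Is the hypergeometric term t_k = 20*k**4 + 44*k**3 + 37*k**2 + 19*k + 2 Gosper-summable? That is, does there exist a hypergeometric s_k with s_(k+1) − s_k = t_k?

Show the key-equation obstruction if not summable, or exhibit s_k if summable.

t_(k+1)/t_k = (20*k**4 + 124*k**3 + 289*k**2 + 305*k + 122)/(20*k**4 + 44*k**3 + 37*k**2 + 19*k + 2).
A = 1, B = 1, C = k**4 + 11*k**3/5 + 37*k**2/20 + 19*k/20 + 1/10.
Need (1)·f(k+1) − (1)·f(k) = k**4 + 11*k**3/5 + 37*k**2/20 + 19*k/20 + 1/10.
Degrees (0,0,4) ⇒ d ≤ 5.
Solve for f: f(k) = k*(4*k**4 + k**3 - 3*k**2 + 2*k - 2)/20 (degree 5 ≤ 5).
Certificate R = B(k−1)f/C = k*(4*k**4 + k**3 - 3*k**2 + 2*k - 2)/(20*k**4 + 44*k**3 + 37*k**2 + 19*k + 2) gives s_k = k*(4*k**4 + k**3 - 3*k**2 + 2*k - 2).
s_(k+1) − s_k = 20*k**4 + 44*k**3 + 37*k**2 + 19*k + 2 = t_k.

Yes. s_k = k*(4*k**4 + k**3 - 3*k**2 + 2*k - 2).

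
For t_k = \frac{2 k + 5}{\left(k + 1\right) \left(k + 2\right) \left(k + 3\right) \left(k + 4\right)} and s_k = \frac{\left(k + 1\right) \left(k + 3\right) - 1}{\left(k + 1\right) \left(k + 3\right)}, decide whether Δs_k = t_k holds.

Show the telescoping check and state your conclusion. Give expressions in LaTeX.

Valid: the claim telescopes to t_k.

s_(k+1) = ((k + 2)*(k + 4) - 1)/((k + 2)*(k + 4))
s_(k+1) − s_k = (2*k + 5)/(k**4 + 10*k**3 + 35*k**2 + 50*k + 24)
(s_(k+1) − s_k) − t_k = 0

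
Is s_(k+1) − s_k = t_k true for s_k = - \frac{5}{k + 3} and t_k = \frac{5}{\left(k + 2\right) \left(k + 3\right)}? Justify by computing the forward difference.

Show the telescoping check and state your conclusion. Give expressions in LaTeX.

s_(k+1) = -5/(k + 4)
s_(k+1) − s_k = 5/((k + 3)*(k + 4))
(s_(k+1) − s_k) − t_k = -10/(k**3 + 9*k**2 + 26*k + 24)

Invalid: residual - \frac{10}{k^{3} + 9 k^{2} + 26 k + 24} ≠ 0.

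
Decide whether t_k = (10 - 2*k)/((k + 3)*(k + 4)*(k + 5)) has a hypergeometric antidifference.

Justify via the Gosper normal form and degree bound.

r(k) = (k - 4)*(k + 3)/((k - 5)*(k + 6)) after simplifying.
Gosper form: A/B · C(k+1)/C(k) with A=k + 3, B=k + 6, C=k - 5.
Key eq: (k + 3)·f(k+1) = (k + 5)·f(k) + (k - 5).
deg f ≤ 2 (via 1,1,1).
Coefficient equations give f(k) = -k*(k + 19)/12.
Then R = B(k−1)f/C = -k*(k + 5)*(k + 19)/(12*(k - 5)), so s_k = R(k)·t_k = k*(k + 19)/(6*(k + 3)*(k + 4)).
Δs = 2*(5 - k)/(k**3 + 12*k**2 + 47*k + 60), as required.

Yes. s_k = k*(k + 19)/(6*(k + 3)*(k + 4)).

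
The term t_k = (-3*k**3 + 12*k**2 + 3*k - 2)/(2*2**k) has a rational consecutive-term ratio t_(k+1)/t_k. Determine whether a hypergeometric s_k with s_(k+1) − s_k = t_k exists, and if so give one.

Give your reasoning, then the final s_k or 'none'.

s_k = (3*k**3 - 3*k**2 + 2)/2**k

Step 1: r(k) = (3*k**3 - 3*k**2 - 18*k - 10)/(2*(3*k**3 - 12*k**2 - 3*k + 2)).
So A=1/2 and B=1, with C=k**3 - 4*k**2 - k + 2/3.
Key eq: (1/2)·f(k+1) = (1)·f(k) + (k**3 - 4*k**2 - k + 2/3).
From deg A=0, deg B=0, deg C=3: d=3.
A polynomial solution: f(k) = -2*(3*k**3 - 3*k**2 + 2)/3.
Then R = B(k−1)f/C = -2*(3*k**3 - 3*k**2 + 2)/(3*k**3 - 12*k**2 - 3*k + 2), so s_k = R(k)·t_k = (3*k**3 - 3*k**2 + 2)/2**k.
Verify: (-3*k**3 + 12*k**2 + 3*k - 2)/(2*2**k) matches t_k.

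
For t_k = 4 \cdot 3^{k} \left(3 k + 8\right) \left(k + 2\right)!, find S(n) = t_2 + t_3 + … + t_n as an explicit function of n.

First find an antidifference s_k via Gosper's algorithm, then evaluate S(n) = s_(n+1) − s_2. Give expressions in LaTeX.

t_(k+1)/t_k = 3*(k + 3)*(3*k + 11)/(3*k + 8).
Take A(k)=3*k + 9, B(k)=1, C(k)=k + 8/3.
Need (3*k + 9)·f(k+1) − (1)·f(k) = k + 8/3.
From deg A=1, deg B=0, deg C=1: d=0.
Solve for f: f(k) = 1/3 (degree 0 ≤ 0).
Certificate R = B(k−1)f/C = 1/(3*k + 8) gives s_k = 4*3**k*factorial(k + 2).
s_(k+1) − s_k = 4*3**k*(3*k + 8)*factorial(k + 2) = t_k.
s_(n+1) = 12*3**n*factorial(n + 3) and s_(2) = 864, so S(n) = 12*3**n*factorial(n + 3) - 864.

S(n) = 12 \cdot 3^{n} \left(n + 3\right)! - 864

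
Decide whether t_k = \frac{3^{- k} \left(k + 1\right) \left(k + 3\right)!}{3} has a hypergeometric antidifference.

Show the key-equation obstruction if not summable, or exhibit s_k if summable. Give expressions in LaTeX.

Yes. s_k = 3^{- k} \left(k + 3\right)!.

t_(k+1)/t_k = (k + 2)*(k + 4)/(3*(k + 1)).
So A=k/3 + 4/3 and B=1, with C=k + 1.
Need (k/3 + 4/3)·f(k+1) − (1)·f(k) = k + 1.
d = 0 from the (1,0,1) case.
Solving with deg f ≤ 0: f(k) = 3.
So s_k = (B(k−1)f/C)·t_k = (3/(k + 1))·t_k = factorial(k + 3)/3**k.
s_(k+1) − s_k = (k + 1)*factorial(k + 3)/(3*3**k) = t_k.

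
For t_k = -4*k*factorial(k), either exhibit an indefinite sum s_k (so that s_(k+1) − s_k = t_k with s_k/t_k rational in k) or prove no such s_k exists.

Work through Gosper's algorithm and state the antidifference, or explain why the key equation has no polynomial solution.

s_k = -4*factorial(k)

t_(k+1)/t_k = (k + 1)**2/k.
Normal form (A,B,C) = (k + 1, 1, k).
Need (k + 1)·f(k+1) − (1)·f(k) = k.
From deg A=1, deg B=0, deg C=1: d=0.
Solving with deg f ≤ 0: f(k) = 1.
So s_k = (B(k−1)f/C)·t_k = (1/k)·t_k = -4*factorial(k).
Check: Δs_k = -4*k*factorial(k). ✓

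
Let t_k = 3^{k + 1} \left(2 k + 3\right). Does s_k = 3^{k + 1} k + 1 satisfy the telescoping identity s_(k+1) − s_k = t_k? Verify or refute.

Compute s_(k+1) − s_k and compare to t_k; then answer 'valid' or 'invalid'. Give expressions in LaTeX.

Valid: the claim telescopes to t_k.

s_(k+1) = 3**(k + 2)*(k + 1) + 1
s_(k+1) − s_k = 3**(k + 1)*(2*k + 3)
(s_(k+1) − s_k) − t_k = 0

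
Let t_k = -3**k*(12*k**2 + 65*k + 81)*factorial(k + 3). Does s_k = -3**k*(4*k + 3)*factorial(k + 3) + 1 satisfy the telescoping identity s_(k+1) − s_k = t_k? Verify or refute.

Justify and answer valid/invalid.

valid (s_(k+1) − s_k reduces to t_k)

s_(k+1) = -3**(k + 1)*(4*k + 7)*factorial(k + 4) + 1
s_(k+1) − s_k = -3**k*(12*k**2 + 65*k + 81)*factorial(k + 3)
(s_(k+1) − s_k) − t_k = 0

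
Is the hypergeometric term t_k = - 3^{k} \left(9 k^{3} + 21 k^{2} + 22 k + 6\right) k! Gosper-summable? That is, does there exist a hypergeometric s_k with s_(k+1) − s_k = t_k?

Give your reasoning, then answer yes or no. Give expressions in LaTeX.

r(k) = 3*(9*k**4 + 57*k**3 + 139*k**2 + 149*k + 58)/(9*k**3 + 21*k**2 + 22*k + 6) after simplifying.
So A=3*k + 3 and B=1, with C=k**3 + 7*k**2/3 + 22*k/9 + 2/3.
Solve (3*k + 3)·f(k+1) − (1)·f(k) = k**3 + 7*k**2/3 + 22*k/9 + 2/3.
deg f ≤ 2 (via 1,0,3).
Solving with deg f ≤ 2: f(k) = k*(3*k - 1)/9.
Then R = B(k−1)f/C = k*(3*k - 1)/(9*k**3 + 21*k**2 + 22*k + 6), so s_k = R(k)·t_k = -3**k*k*(3*k - 1)*factorial(k).
Verify: -3**k*(9*k**3 + 21*k**2 + 22*k + 6)*factorial(k) matches t_k.

Yes. s_k = - 3^{k} k \left(3 k - 1\right) k!.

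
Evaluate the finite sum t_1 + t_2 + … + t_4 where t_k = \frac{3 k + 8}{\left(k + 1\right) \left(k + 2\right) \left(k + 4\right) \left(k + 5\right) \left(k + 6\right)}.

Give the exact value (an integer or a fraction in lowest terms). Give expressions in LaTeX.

Σ = 2/135

r(k) = (k + 1)*(k + 4)*(3*k + 11)/((k + 3)*(k + 7)*(3*k + 8)) after simplifying.
So A=k + 1 and B=k + 7, with C=k**2 + 17*k/3 + 8.
Key eq: (k + 1)·f(k+1) = (k + 6)·f(k) + (k**2 + 17*k/3 + 8).
Degrees (1,1,2) ⇒ d ≤ 5.
Match coefficients ⇒ f(k) = k*(k + 2)*(k + 3)*(k**2 + 10*k + 29)/60.
So s_k = (B(k−1)f/C)·t_k = (k*(k + 2)*(k + 6)*(k**2 + 10*k + 29)/(20*(3*k + 8)))·t_k = k*(k**2 + 10*k + 29)/(20*(k**3 + 10*k**2 + 29*k + 20)).
Check: Δs_k = (3*k + 8)/(k**5 + 18*k**4 + 121*k**3 + 372*k**2 + 508*k + 240). ✓
Evaluate s at k=5 and k=1: 13/270 and 1/30; difference 2/135.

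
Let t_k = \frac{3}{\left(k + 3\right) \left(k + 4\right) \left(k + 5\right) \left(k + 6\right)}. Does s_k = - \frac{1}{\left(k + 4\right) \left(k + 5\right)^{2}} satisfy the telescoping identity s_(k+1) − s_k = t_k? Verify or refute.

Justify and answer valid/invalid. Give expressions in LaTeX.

s_(k+1) = -1/((k + 5)*(k + 6)**2)
s_(k+1) − s_k = (-(k + 4)*(k + 5) + (k + 6)**2)/((k + 4)*(k + 5)**2*(k + 6)**2)
(s_(k+1) − s_k) − t_k = 2*(-4*k - 21)/(k**6 + 29*k**5 + 347*k**4 + 2191*k**3 + 7692*k**2 + 14220*k + 10800)

Invalid: residual \frac{2 \left(- 4 k - 21\right)}{k^{6} + 29 k^{5} + 347 k^{4} + 2191 k^{3} + 7692 k^{2} + 14220 k + 10800} ≠ 0.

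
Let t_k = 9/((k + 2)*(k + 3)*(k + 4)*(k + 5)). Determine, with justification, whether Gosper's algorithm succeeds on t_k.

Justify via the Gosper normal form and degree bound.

Ratio r(k) = (k + 2)/(k + 6).
Normal form (A,B,C) = (k + 2, k + 6, 1).
Set up (k + 2)·f(k+1) − (k + 5)·f(k) − (1) = 0.
deg f ≤ 3 (via 1,1,0).
Solving with deg f ≤ 3: f(k) = k*(k**2 + 9*k + 26)/72.
So s_k = (B(k−1)f/C)·t_k = (k*(k + 5)*(k**2 + 9*k + 26)/72)·t_k = k*(k**2 + 9*k + 26)/(8*(k + 2)*(k + 3)*(k + 4)).
Check: Δs_k = 9/(k**4 + 14*k**3 + 71*k**2 + 154*k + 120). ✓

Yes. s_k = k*(k**2 + 9*k + 26)/(8*(k + 2)*(k + 3)*(k + 4)).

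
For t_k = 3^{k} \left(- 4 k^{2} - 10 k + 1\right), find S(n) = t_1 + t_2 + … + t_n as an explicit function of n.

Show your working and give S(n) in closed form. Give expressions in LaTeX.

The ratio is 3*(4*k**2 + 18*k + 13)/(4*k**2 + 10*k - 1).
Take A(k)=3, B(k)=1, C(k)=k**2 + 5*k/2 - 1/4.
Key eq: (3)·f(k+1) = (1)·f(k) + (k**2 + 5*k/2 - 1/4).
deg f ≤ 2 (via 0,0,2).
Solve for f: f(k) = (2*k**2 - k - 2)/4 (degree 2 ≤ 2).
Then R = B(k−1)f/C = (2*k**2 - k - 2)/(4*k**2 + 10*k - 1), so s_k = R(k)·t_k = 3**k*(-2*k**2 + k + 2).
Check: Δs_k = 3**k*(-4*k**2 - 10*k + 1). ✓
Telescope: S(n) = s_(n+1) − s_(1) = 3**(n + 1)*(-2*n**2 - 3*n + 1) − (3) = -6*3**n*n**2 - 9*3**n*n + 3*3**n - 3.

S(n) = - 6 \cdot 3^{n} n^{2} - 9 \cdot 3^{n} n + 3 \cdot 3^{n} - 3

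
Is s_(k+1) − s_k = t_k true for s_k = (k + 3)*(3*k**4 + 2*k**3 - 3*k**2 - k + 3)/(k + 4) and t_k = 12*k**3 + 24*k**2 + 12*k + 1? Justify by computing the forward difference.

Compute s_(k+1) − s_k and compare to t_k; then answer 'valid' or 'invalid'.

Invalid: residual (-9*k**4 - 70*k**3 - 111*k**2 - 50*k - 1)/(k**2 + 9*k + 20) ≠ 0.

s_(k+1) = (3*k**5 + 26*k**4 + 77*k**3 + 95*k**2 + 48*k + 16)/(k + 5)
s_(k+1) − s_k = (12*k**5 + 123*k**4 + 398*k**3 + 478*k**2 + 199*k + 19)/(k**2 + 9*k + 20)
(s_(k+1) − s_k) − t_k = (-9*k**4 - 70*k**3 - 111*k**2 - 50*k - 1)/(k**2 + 9*k + 20)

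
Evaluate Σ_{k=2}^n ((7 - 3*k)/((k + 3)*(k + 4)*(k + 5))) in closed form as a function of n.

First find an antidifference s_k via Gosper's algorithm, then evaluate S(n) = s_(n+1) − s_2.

Compute t_(k+1)/t_k: get (k + 3)*(3*k - 4)/((k + 6)*(3*k - 7)).
A = k + 3, B = k + 6, C = k - 7/3.
Set up (k + 3)·f(k+1) − (k + 5)·f(k) − (k - 7/3) = 0.
From deg A=1, deg B=1, deg C=1: d=2.
Solve for f: f(k) = k*(k - 29)/36 (degree 2 ≤ 2).
So s_k = (B(k−1)f/C)·t_k = (k*(k - 29)*(k + 5)/(12*(3*k - 7)))·t_k = k*(29 - k)/(12*(k + 3)*(k + 4)).
Verify: (7 - 3*k)/(k**3 + 12*k**2 + 47*k + 60) matches t_k.
Σ_(k=2)^n t_k = s_(n+1) − s_(2) = ((-n**2 + 27*n + 28)/(12*(n**2 + 9*n + 20))) − (3/20), i.e. (-7*n**2 + 27*n - 20)/(30*(n**2 + 9*n + 20)).

S(n) = (-7*n**2 + 27*n - 20)/(30*(n**2 + 9*n + 20))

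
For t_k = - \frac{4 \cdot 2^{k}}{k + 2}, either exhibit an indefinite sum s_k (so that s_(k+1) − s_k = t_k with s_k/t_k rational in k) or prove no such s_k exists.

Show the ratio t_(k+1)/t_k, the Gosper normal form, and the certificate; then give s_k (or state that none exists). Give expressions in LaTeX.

no hypergeometric antidifference exists

The ratio is 2*(k + 2)/(k + 3).
A = 2*k + 4, B = k + 3, C = 1.
Solve (2*k + 4)·f(k+1) − (k + 2)·f(k) = 1.
d = -1 from the (1,1,0) case.
Negative degree bound (-1): no f exists, t_k not Gosper-summable.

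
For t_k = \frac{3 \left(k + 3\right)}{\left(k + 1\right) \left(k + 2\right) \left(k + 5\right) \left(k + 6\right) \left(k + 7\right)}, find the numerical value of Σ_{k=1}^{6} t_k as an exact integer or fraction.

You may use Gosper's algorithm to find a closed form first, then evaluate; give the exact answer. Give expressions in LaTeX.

Σ = 97/8736

r(k) = (k + 1)*(k + 4)*(k + 5)/((k + 3)**2*(k + 8)) after simplifying.
Factor: A=k + 1; B=k + 8; C=k**3 + 10*k**2 + 33*k + 36.
Need (k + 1)·f(k+1) − (k + 7)·f(k) = k**3 + 10*k**2 + 33*k + 36.
d = 6 from the (1,1,3) case.
Solve for f: f(k) = k*(k + 2)*(k + 3)*(k + 4)*(k**2 + 12*k + 41)/90 (degree 6 ≤ 6).
So s_k = (B(k−1)f/C)·t_k = (k*(k + 2)*(k + 7)*(k**2 + 12*k + 41)/(90*(k + 3)))·t_k = k*(k**2 + 12*k + 41)/(30*(k**3 + 12*k**2 + 41*k + 30)).
s_(k+1) − s_k = 3*(k + 3)/(k**5 + 21*k**4 + 163*k**3 + 567*k**2 + 844*k + 420) = t_k.
Sum = s_(7) − s_(1); s_(7) = 203/6240, s_(1) = 3/140 ⇒ 97/8736.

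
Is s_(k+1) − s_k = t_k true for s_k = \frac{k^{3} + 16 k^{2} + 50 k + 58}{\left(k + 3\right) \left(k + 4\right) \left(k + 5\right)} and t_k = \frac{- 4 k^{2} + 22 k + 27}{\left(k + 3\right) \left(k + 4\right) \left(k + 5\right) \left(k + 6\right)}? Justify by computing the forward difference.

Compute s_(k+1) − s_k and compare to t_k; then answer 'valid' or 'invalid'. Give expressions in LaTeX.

s_(k+1) = (50*k + (k + 1)**3 + 16*(k + 1)**2 + 108)/((k + 4)*(k + 5)*(k + 6))
s_(k+1) − s_k = (-4*k**2 + 22*k + 27)/(k**4 + 18*k**3 + 119*k**2 + 342*k + 360)
(s_(k+1) − s_k) − t_k = 0

valid; difference matches t_k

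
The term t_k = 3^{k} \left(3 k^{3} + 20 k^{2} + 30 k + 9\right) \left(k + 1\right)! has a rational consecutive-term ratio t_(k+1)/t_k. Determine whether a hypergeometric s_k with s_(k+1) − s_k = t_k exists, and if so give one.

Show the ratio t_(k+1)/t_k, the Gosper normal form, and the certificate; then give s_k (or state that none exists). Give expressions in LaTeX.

s_k = 3^{k} \left(k^{2} + 3 k - 3\right) \left(k + 1\right)!

Ratio r(k) = 3*(3*k**4 + 35*k**3 + 137*k**2 + 220*k + 124)/(3*k**3 + 20*k**2 + 30*k + 9).
Normal form (A,B,C) = (3*k + 6, 1, k**3 + 20*k**2/3 + 10*k + 3).
Solve (3*k + 6)·f(k+1) − (1)·f(k) = k**3 + 20*k**2/3 + 10*k + 3.
d = 2 from the (1,0,3) case.
A polynomial solution: f(k) = (k**2 + 3*k - 3)/3.
Certificate R = B(k−1)f/C = (k**2 + 3*k - 3)/(3*k**3 + 20*k**2 + 30*k + 9) gives s_k = 3**k*(k**2 + 3*k - 3)*factorial(k + 1).
Δs = 3**k*(3*k**3 + 20*k**2 + 30*k + 9)*factorial(k + 1), as required.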